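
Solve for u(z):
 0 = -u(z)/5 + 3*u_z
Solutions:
 u(z) = C1*exp(z/15)


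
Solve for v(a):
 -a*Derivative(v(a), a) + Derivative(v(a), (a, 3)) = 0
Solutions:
 v(a) = C1 + Integral(C2*airyai(a) + C3*airybi(a), a)


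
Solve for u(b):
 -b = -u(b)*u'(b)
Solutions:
 u(b) = -sqrt(C1 + b^2)
 u(b) = sqrt(C1 + b^2)


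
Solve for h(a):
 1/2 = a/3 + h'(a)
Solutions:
 h(a) = C1 - a^2/6 + a/2


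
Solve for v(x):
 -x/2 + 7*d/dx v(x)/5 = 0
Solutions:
 v(x) = C1 + 5*x^2/28


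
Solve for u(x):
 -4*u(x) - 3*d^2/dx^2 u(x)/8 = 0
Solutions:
 u(x) = C1*sin(4*sqrt(6)*x/3) + C2*cos(4*sqrt(6)*x/3)


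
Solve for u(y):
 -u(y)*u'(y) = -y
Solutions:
 u(y) = -sqrt(C1 + y^2)
 u(y) = sqrt(C1 + y^2)


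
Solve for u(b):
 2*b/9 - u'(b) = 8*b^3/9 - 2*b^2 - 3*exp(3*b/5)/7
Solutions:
 u(b) = C1 - 2*b^4/9 + 2*b^3/3 + b^2/9 + 5*exp(3*b/5)/7


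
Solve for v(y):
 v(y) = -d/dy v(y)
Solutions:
 v(y) = C1*exp(-y)


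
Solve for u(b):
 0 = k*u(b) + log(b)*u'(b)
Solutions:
 u(b) = C1*exp(-k*li(b))


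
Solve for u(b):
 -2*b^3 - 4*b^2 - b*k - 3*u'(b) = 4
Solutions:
 u(b) = C1 - b^4/6 - 4*b^3/9 - b^2*k/6 - 4*b/3


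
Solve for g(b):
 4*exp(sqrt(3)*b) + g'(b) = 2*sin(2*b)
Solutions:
 g(b) = C1 - 4*sqrt(3)*exp(sqrt(3)*b)/3 - cos(2*b)


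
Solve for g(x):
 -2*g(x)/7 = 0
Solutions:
 g(x) = 0


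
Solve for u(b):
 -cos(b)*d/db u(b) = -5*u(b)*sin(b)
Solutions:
 u(b) = C1/cos(b)^5


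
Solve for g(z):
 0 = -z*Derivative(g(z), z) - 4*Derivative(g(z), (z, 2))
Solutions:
 g(z) = C1 + C2*erf(sqrt(2)*z/4)


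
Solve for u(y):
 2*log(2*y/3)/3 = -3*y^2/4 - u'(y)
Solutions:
 u(y) = C1 - y^3/4 - 2*y*log(y)/3 - 2*y*log(2)/3 + 2*y/3 + 2*y*log(3)/3


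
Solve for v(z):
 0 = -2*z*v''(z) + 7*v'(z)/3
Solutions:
 v(z) = C1 + C2*z^(13/6)


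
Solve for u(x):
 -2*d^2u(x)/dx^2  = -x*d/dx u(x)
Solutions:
 u(x) = C1 + C2*erfi(x/2)


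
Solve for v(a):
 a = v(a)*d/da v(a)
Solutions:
 v(a) = -sqrt(C1 + a^2)
 v(a) = sqrt(C1 + a^2)


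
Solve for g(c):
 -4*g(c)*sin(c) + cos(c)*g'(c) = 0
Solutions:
 g(c) = C1/cos(c)^4


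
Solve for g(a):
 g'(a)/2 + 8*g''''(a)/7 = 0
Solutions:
 g(a) = C1 + C4*exp(-2^(2/3)*7^(1/3)*a/4) + (C2*sin(2^(2/3)*sqrt(3)*7^(1/3)*a/8) + C3*cos(2^(2/3)*sqrt(3)*7^(1/3)*a/8))*exp(2^(2/3)*7^(1/3)*a/8)


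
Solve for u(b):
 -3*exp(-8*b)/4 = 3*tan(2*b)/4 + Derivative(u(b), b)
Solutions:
 u(b) = C1 - 3*log(tan(2*b)^2 + 1)/16 + 3*exp(-8*b)/32


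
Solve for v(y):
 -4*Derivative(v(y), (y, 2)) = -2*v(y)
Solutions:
 v(y) = C1*exp(-sqrt(2)*y/2) + C2*exp(sqrt(2)*y/2)


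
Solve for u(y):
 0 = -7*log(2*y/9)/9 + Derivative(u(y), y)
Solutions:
 u(y) = C1 + 7*y*log(y)/9 - 14*y*log(3)/9 - 7*y/9 + 7*y*log(2)/9


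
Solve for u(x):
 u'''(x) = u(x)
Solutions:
 u(x) = C3*exp(x) + (C1*sin(sqrt(3)*x/2) + C2*cos(sqrt(3)*x/2))*exp(-x/2)


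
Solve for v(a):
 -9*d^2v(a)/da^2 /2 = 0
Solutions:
 v(a) = C1 + C2*a


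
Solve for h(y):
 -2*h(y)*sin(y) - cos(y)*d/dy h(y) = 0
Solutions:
 h(y) = C1*cos(y)^2


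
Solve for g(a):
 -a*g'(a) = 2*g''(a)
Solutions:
 g(a) = C1 + C2*erf(a/2)


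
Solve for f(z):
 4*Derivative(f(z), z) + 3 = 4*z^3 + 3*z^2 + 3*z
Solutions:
 f(z) = C1 + z^4/4 + z^3/4 + 3*z^2/8 - 3*z/4


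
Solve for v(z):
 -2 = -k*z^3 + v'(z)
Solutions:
 v(z) = C1 + k*z^4/4 - 2*z


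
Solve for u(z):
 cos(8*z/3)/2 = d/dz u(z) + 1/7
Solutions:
 u(z) = C1 - z/7 + 3*sin(8*z/3)/16


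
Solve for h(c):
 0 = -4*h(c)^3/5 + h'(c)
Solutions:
 h(c) = -sqrt(10)*sqrt(-1/(C1 + 4*c))/2
 h(c) = sqrt(10)*sqrt(-1/(C1 + 4*c))/2


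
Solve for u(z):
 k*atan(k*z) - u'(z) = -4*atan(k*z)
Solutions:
 u(z) = C1 + (k + 4)*Piecewise((z*atan(k*z) - log(k^2*z^2 + 1)/(2*k), Ne(k, 0)), (0, True))


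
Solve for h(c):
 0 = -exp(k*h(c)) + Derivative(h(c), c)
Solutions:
 h(c) = Piecewise((log(-1/(C1*k + c*k))/k, Ne(k, 0)), (nan, True))
 h(c) = Piecewise((C1 + c, Eq(k, 0)), (nan, True))


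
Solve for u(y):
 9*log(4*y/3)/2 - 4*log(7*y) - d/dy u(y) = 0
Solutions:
 u(y) = C1 + y*log(y)/2 - y*log(583443) - y/2 + y*log(3)/2 + 9*y*log(2)


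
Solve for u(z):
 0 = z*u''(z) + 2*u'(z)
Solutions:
 u(z) = C1 + C2/z


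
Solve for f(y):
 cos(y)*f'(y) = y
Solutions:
 f(y) = C1 + Integral(y/cos(y), y)


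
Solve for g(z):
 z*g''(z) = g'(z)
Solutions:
 g(z) = C1 + C2*z^2


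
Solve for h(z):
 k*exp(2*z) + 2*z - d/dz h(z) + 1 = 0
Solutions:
 h(z) = C1 + k*exp(2*z)/2 + z^2 + z


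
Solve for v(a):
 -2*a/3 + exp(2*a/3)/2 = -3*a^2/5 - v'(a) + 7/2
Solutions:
 v(a) = C1 - a^3/5 + a^2/3 + 7*a/2 - 3*exp(2*a/3)/4


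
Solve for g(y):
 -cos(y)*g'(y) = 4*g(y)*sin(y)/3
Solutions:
 g(y) = C1*cos(y)^(4/3)


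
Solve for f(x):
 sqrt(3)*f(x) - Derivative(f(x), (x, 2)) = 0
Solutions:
 f(x) = C1*exp(-3^(1/4)*x) + C2*exp(3^(1/4)*x)


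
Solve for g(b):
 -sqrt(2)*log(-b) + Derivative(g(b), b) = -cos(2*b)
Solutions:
 g(b) = C1 + sqrt(2)*b*(log(-b) - 1) - sin(2*b)/2


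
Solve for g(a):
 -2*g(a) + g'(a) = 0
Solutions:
 g(a) = C1*exp(2*a)


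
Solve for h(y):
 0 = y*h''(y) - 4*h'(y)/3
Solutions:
 h(y) = C1 + C2*y^(7/3)


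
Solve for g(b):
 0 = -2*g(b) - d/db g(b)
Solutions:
 g(b) = C1*exp(-2*b)


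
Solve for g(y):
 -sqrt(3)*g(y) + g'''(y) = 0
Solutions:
 g(y) = C3*exp(3^(1/6)*y) + (C1*sin(3^(2/3)*y/2) + C2*cos(3^(2/3)*y/2))*exp(-3^(1/6)*y/2)


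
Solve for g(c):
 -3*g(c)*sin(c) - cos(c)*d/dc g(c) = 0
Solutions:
 g(c) = C1*cos(c)^3


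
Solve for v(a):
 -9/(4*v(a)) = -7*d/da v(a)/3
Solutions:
 v(a) = -sqrt(C1 + 378*a)/14
 v(a) = sqrt(C1 + 378*a)/14


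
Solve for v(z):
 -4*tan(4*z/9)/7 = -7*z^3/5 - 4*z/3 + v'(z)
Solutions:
 v(z) = C1 + 7*z^4/20 + 2*z^2/3 + 9*log(cos(4*z/9))/7


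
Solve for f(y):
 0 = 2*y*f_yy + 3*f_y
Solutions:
 f(y) = C1 + C2/sqrt(y)


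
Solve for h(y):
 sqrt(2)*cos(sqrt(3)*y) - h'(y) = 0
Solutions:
 h(y) = C1 + sqrt(6)*sin(sqrt(3)*y)/3


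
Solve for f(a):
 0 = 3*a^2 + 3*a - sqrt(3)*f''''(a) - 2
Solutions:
 f(a) = C1 + C2*a + C3*a^2 + C4*a^3 + sqrt(3)*a^6/360 + sqrt(3)*a^5/120 - sqrt(3)*a^4/36


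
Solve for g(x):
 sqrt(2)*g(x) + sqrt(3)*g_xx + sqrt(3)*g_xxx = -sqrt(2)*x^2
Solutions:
 g(x) = C1*exp(x*(-2 + (1 + 9*sqrt(6)/2 + sqrt(-4 + (2 + 9*sqrt(6))^2)/2)^(-1/3) + (1 + 9*sqrt(6)/2 + sqrt(-4 + (2 + 9*sqrt(6))^2)/2)^(1/3))/6)*sin(sqrt(3)*x*(-(1 + 9*sqrt(6)/2 + sqrt(-4 + (2 + 9*sqrt(6))^2)/2)^(1/3) + (1 + 9*sqrt(6)/2 + sqrt(-4 + (2 + 9*sqrt(6))^2)/2)^(-1/3))/6) + C2*exp(x*(-2 + (1 + 9*sqrt(6)/2 + sqrt(-4 + (2 + 9*sqrt(6))^2)/2)^(-1/3) + (1 + 9*sqrt(6)/2 + sqrt(-4 + (2 + 9*sqrt(6))^2)/2)^(1/3))/6)*cos(sqrt(3)*x*(-(1 + 9*sqrt(6)/2 + sqrt(-4 + (2 + 9*sqrt(6))^2)/2)^(1/3) + (1 + 9*sqrt(6)/2 + sqrt(-4 + (2 + 9*sqrt(6))^2)/2)^(-1/3))/6) + C3*exp(-x*((1 + 9*sqrt(6)/2 + sqrt(-4 + (2 + 9*sqrt(6))^2)/2)^(-1/3) + 1 + (1 + 9*sqrt(6)/2 + sqrt(-4 + (2 + 9*sqrt(6))^2)/2)^(1/3))/3) - x^2 + sqrt(6)


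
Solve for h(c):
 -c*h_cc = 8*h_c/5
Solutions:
 h(c) = C1 + C2/c^(3/5)


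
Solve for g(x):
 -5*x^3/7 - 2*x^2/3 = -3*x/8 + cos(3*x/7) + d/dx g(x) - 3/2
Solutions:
 g(x) = C1 - 5*x^4/28 - 2*x^3/9 + 3*x^2/16 + 3*x/2 - 7*sin(3*x/7)/3


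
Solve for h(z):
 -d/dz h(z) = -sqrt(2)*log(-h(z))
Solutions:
 -li(-h(z)) = C1 + sqrt(2)*z


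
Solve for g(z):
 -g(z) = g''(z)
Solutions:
 g(z) = C1*sin(z) + C2*cos(z)


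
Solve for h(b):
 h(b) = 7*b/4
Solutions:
 h(b) = 7*b/4


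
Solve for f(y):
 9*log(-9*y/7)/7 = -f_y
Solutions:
 f(y) = C1 - 9*y*log(-y)/7 + 9*y*(-2*log(3) + 1 + log(7))/7


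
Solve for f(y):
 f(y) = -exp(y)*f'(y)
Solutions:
 f(y) = C1*exp(exp(-y))


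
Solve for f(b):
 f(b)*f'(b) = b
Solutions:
 f(b) = -sqrt(C1 + b^2)
 f(b) = sqrt(C1 + b^2)


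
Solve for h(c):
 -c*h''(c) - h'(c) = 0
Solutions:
 h(c) = C1 + C2*log(c)


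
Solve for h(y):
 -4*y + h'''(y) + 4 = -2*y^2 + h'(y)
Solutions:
 h(y) = C1 + C2*exp(-y) + C3*exp(y) + 2*y^3/3 - 2*y^2 + 8*y


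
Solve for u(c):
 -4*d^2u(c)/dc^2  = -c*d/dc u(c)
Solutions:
 u(c) = C1 + C2*erfi(sqrt(2)*c/4)


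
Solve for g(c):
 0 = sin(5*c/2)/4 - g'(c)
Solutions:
 g(c) = C1 - cos(5*c/2)/10


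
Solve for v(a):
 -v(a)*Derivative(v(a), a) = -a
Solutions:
 v(a) = -sqrt(C1 + a^2)
 v(a) = sqrt(C1 + a^2)


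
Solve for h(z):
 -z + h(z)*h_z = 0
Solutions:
 h(z) = -sqrt(C1 + z^2)
 h(z) = sqrt(C1 + z^2)


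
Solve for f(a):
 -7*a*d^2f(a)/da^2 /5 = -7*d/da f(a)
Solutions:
 f(a) = C1 + C2*a^6


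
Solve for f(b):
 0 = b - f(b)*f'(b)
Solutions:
 f(b) = -sqrt(C1 + b^2)
 f(b) = sqrt(C1 + b^2)


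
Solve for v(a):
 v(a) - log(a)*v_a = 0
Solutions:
 v(a) = C1*exp(li(a))


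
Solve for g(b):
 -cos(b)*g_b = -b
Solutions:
 g(b) = C1 + Integral(b/cos(b), b)


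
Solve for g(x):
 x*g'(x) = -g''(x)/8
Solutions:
 g(x) = C1 + C2*erf(2*x)


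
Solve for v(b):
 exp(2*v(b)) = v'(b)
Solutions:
 v(b) = log(-sqrt(-1/(C1 + b))) - log(2)/2
 v(b) = log(-1/(C1 + b))/2 - log(2)/2


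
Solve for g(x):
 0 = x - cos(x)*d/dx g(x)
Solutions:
 g(x) = C1 + Integral(x/cos(x), x)


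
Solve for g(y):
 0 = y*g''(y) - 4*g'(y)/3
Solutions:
 g(y) = C1 + C2*y^(7/3)


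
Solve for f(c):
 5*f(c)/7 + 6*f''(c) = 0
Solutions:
 f(c) = C1*sin(sqrt(210)*c/42) + C2*cos(sqrt(210)*c/42)


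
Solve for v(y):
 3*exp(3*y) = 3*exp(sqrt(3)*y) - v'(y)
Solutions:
 v(y) = C1 - exp(3*y) + sqrt(3)*exp(sqrt(3)*y)


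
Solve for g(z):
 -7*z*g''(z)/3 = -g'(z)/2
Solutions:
 g(z) = C1 + C2*z^(17/14)


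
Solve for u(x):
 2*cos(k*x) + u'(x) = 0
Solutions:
 u(x) = C1 - 2*sin(k*x)/k


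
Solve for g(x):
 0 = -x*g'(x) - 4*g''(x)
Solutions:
 g(x) = C1 + C2*erf(sqrt(2)*x/4)


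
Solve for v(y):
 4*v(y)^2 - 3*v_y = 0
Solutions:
 v(y) = -3/(C1 + 4*y)


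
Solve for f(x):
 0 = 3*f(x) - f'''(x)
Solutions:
 f(x) = C3*exp(3^(1/3)*x) + (C1*sin(3^(5/6)*x/2) + C2*cos(3^(5/6)*x/2))*exp(-3^(1/3)*x/2)


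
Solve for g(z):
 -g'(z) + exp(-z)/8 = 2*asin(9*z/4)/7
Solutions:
 g(z) = C1 - 2*z*asin(9*z/4)/7 - 2*sqrt(16 - 81*z^2)/63 - exp(-z)/8


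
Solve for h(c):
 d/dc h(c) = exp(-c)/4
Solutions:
 h(c) = C1 - exp(-c)/4


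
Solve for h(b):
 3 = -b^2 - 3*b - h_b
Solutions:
 h(b) = C1 - b^3/3 - 3*b^2/2 - 3*b


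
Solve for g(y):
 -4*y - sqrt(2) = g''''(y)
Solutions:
 g(y) = C1 + C2*y + C3*y^2 + C4*y^3 - y^5/30 - sqrt(2)*y^4/24


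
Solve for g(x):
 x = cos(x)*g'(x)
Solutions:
 g(x) = C1 + Integral(x/cos(x), x)


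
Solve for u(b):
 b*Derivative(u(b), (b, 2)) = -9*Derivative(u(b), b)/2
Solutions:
 u(b) = C1 + C2/b^(7/2)


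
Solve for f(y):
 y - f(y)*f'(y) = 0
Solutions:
 f(y) = -sqrt(C1 + y^2)
 f(y) = sqrt(C1 + y^2)


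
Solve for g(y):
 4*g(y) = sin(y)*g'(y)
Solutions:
 g(y) = C1*(cos(y)^2 - 2*cos(y) + 1)/(cos(y)^2 + 2*cos(y) + 1)


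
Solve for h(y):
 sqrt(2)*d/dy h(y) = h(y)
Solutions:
 h(y) = C1*exp(sqrt(2)*y/2)


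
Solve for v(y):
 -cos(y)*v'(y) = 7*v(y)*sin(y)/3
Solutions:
 v(y) = C1*cos(y)^(7/3)


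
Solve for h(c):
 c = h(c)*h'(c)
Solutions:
 h(c) = -sqrt(C1 + c^2)
 h(c) = sqrt(C1 + c^2)


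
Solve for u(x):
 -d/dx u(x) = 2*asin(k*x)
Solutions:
 u(x) = C1 - 2*Piecewise((x*asin(k*x) + sqrt(-k^2*x^2 + 1)/k, Ne(k, 0)), (0, True))


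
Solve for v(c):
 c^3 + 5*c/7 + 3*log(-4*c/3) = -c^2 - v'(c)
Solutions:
 v(c) = C1 - c^4/4 - c^3/3 - 5*c^2/14 - 3*c*log(-c) + 3*c*(-2*log(2) + 1 + log(3))


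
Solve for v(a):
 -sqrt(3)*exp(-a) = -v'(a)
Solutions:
 v(a) = C1 - sqrt(3)*exp(-a)


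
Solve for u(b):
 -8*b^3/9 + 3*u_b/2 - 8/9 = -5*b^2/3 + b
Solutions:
 u(b) = C1 + 4*b^4/27 - 10*b^3/27 + b^2/3 + 16*b/27


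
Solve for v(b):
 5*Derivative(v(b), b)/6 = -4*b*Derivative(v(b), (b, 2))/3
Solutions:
 v(b) = C1 + C2*b^(3/8)


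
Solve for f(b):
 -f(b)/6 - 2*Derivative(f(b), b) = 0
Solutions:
 f(b) = C1*exp(-b/12)


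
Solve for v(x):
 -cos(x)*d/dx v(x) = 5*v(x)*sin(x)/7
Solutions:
 v(x) = C1*cos(x)^(5/7)


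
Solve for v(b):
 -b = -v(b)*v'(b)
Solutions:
 v(b) = -sqrt(C1 + b^2)
 v(b) = sqrt(C1 + b^2)


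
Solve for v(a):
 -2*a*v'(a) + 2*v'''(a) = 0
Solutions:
 v(a) = C1 + Integral(C2*airyai(a) + C3*airybi(a), a)


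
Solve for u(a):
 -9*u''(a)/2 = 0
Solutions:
 u(a) = C1 + C2*a


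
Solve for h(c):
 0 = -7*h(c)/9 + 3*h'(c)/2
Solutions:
 h(c) = C1*exp(14*c/27)


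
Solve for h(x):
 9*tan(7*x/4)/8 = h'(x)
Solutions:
 h(x) = C1 - 9*log(cos(7*x/4))/14


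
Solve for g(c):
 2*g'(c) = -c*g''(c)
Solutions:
 g(c) = C1 + C2/c


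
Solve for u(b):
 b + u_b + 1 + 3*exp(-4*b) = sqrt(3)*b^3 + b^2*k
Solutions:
 u(b) = C1 + sqrt(3)*b^4/4 + b^3*k/3 - b^2/2 - b + 3*exp(-4*b)/4


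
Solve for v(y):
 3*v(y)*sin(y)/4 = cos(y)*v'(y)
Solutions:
 v(y) = C1/cos(y)^(3/4)


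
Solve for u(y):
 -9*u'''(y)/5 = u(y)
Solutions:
 u(y) = C3*exp(-15^(1/3)*y/3) + (C1*sin(3^(5/6)*5^(1/3)*y/6) + C2*cos(3^(5/6)*5^(1/3)*y/6))*exp(15^(1/3)*y/6)


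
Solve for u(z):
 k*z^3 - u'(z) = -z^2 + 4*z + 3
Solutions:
 u(z) = C1 + k*z^4/4 + z^3/3 - 2*z^2 - 3*z


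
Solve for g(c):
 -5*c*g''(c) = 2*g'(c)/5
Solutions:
 g(c) = C1 + C2*c^(23/25)


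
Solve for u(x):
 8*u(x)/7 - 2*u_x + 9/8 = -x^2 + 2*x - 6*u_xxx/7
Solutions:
 u(x) = C1*exp(x) + C2*exp(x*(-3 + sqrt(57))/6) + C3*exp(-x*(3 + sqrt(57))/6) - 7*x^2/8 - 21*x/16 - 105/32


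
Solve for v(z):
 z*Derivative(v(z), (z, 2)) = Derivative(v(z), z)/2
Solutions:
 v(z) = C1 + C2*z^(3/2)


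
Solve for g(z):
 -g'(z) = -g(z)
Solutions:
 g(z) = C1*exp(z)


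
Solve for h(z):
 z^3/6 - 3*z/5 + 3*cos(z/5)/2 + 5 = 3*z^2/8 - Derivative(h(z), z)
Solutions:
 h(z) = C1 - z^4/24 + z^3/8 + 3*z^2/10 - 5*z - 15*sin(z/5)/2


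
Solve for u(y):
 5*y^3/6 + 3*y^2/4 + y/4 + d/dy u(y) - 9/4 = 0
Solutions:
 u(y) = C1 - 5*y^4/24 - y^3/4 - y^2/8 + 9*y/4


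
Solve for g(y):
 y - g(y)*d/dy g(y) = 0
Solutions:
 g(y) = -sqrt(C1 + y^2)
 g(y) = sqrt(C1 + y^2)


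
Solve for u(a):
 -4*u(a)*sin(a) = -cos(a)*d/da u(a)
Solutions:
 u(a) = C1/cos(a)^4


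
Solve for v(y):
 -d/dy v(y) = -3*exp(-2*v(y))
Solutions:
 v(y) = log(-sqrt(C1 + 6*y))
 v(y) = log(C1 + 6*y)/2


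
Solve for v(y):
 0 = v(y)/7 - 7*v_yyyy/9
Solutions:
 v(y) = C1*exp(-sqrt(21)*y/7) + C2*exp(sqrt(21)*y/7) + C3*sin(sqrt(21)*y/7) + C4*cos(sqrt(21)*y/7)


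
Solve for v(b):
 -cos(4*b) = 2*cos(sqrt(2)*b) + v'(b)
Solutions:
 v(b) = C1 - sin(4*b)/4 - sqrt(2)*sin(sqrt(2)*b)


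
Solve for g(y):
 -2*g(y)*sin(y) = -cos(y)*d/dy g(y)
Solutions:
 g(y) = C1/cos(y)^2


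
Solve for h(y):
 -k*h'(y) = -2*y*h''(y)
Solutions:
 h(y) = C1 + y^(re(k)/2 + 1)*(C2*sin(log(y)*Abs(im(k))/2) + C3*cos(log(y)*im(k)/2))


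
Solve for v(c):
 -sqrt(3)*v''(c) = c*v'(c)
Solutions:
 v(c) = C1 + C2*erf(sqrt(2)*3^(3/4)*c/6)


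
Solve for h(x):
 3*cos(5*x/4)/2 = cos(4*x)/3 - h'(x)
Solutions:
 h(x) = C1 - 6*sin(5*x/4)/5 + sin(4*x)/12


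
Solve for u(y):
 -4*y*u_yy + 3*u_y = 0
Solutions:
 u(y) = C1 + C2*y^(7/4)


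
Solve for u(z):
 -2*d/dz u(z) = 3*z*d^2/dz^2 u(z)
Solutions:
 u(z) = C1 + C2*z^(1/3)


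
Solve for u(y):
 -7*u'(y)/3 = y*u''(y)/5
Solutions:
 u(y) = C1 + C2/y^(32/3)


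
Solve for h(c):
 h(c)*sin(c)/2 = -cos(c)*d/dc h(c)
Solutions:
 h(c) = C1*sqrt(cos(c))


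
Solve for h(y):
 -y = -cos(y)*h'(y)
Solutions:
 h(y) = C1 + Integral(y/cos(y), y)


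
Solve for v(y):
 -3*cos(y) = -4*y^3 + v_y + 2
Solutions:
 v(y) = C1 + y^4 - 2*y - 3*sin(y)


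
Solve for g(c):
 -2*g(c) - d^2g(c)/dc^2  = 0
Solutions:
 g(c) = C1*sin(sqrt(2)*c) + C2*cos(sqrt(2)*c)


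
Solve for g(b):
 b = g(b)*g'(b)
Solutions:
 g(b) = -sqrt(C1 + b^2)
 g(b) = sqrt(C1 + b^2)


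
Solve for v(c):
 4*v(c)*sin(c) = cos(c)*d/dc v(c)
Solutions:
 v(c) = C1/cos(c)^4


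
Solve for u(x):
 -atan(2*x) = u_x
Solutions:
 u(x) = C1 - x*atan(2*x) + log(4*x^2 + 1)/4


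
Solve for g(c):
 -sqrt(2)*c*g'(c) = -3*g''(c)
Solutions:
 g(c) = C1 + C2*erfi(2^(3/4)*sqrt(3)*c/6)


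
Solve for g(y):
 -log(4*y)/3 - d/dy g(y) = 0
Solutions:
 g(y) = C1 - y*log(y)/3 - 2*y*log(2)/3 + y/3


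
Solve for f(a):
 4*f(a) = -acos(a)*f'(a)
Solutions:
 f(a) = C1*exp(-4*Integral(1/acos(a), a))


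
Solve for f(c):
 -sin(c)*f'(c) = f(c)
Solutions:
 f(c) = C1*sqrt(cos(c) + 1)/sqrt(cos(c) - 1)


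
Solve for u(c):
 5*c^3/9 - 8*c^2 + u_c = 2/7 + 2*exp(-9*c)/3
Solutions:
 u(c) = C1 - 5*c^4/36 + 8*c^3/3 + 2*c/7 - 2*exp(-9*c)/27


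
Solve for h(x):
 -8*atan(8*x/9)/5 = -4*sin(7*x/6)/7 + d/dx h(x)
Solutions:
 h(x) = C1 - 8*x*atan(8*x/9)/5 + 9*log(64*x^2 + 81)/10 - 24*cos(7*x/6)/49


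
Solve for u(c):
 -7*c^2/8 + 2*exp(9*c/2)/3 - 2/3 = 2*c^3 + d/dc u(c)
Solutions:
 u(c) = C1 - c^4/2 - 7*c^3/24 - 2*c/3 + 4*exp(9*c/2)/27


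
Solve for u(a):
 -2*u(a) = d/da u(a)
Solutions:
 u(a) = C1*exp(-2*a)


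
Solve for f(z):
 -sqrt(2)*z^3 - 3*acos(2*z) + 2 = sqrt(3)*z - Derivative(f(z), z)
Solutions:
 f(z) = C1 + sqrt(2)*z^4/4 + sqrt(3)*z^2/2 + 3*z*acos(2*z) - 2*z - 3*sqrt(1 - 4*z^2)/2


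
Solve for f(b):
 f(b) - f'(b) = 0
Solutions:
 f(b) = C1*exp(b)


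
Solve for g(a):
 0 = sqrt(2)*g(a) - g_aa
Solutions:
 g(a) = C1*exp(-2^(1/4)*a) + C2*exp(2^(1/4)*a)


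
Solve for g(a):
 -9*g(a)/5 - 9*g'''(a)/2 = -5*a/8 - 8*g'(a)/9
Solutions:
 g(a) = C1*exp(a*(80*45^(1/3)/(sqrt(42739521) + 6561)^(1/3) + 75^(1/3)*(sqrt(42739521) + 6561)^(1/3))/270)*sin(3^(1/6)*5^(1/3)*a*(-3^(2/3)*5^(1/3)*(sqrt(42739521) + 6561)^(1/3) + 240/(sqrt(42739521) + 6561)^(1/3))/270) + C2*exp(a*(80*45^(1/3)/(sqrt(42739521) + 6561)^(1/3) + 75^(1/3)*(sqrt(42739521) + 6561)^(1/3))/270)*cos(3^(1/6)*5^(1/3)*a*(-3^(2/3)*5^(1/3)*(sqrt(42739521) + 6561)^(1/3) + 240/(sqrt(42739521) + 6561)^(1/3))/270) + C3*exp(-a*(80*45^(1/3)/(sqrt(42739521) + 6561)^(1/3) + 75^(1/3)*(sqrt(42739521) + 6561)^(1/3))/135) + 25*a/72 + 125/729


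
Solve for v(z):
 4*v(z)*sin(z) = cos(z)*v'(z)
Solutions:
 v(z) = C1/cos(z)^4


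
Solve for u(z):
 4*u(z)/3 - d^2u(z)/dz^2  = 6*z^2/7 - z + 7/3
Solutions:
 u(z) = C1*exp(-2*sqrt(3)*z/3) + C2*exp(2*sqrt(3)*z/3) + 9*z^2/14 - 3*z/4 + 19/7


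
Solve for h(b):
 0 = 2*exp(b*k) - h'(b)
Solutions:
 h(b) = C1 + 2*exp(b*k)/k


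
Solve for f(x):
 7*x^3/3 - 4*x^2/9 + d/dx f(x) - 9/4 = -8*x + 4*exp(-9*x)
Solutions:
 f(x) = C1 - 7*x^4/12 + 4*x^3/27 - 4*x^2 + 9*x/4 - 4*exp(-9*x)/9


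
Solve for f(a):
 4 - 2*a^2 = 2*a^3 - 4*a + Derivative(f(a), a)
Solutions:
 f(a) = C1 - a^4/2 - 2*a^3/3 + 2*a^2 + 4*a


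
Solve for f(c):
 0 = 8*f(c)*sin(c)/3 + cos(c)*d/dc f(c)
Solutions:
 f(c) = C1*cos(c)^(8/3)


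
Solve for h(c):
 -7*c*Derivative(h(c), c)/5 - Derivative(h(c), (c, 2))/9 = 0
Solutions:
 h(c) = C1 + C2*erf(3*sqrt(70)*c/10)


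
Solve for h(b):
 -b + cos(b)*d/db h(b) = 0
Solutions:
 h(b) = C1 + Integral(b/cos(b), b)


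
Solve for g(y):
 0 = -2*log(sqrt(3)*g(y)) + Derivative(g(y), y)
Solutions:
 -Integral(1/(2*log(_y) + log(3)), (_y, g(y))) = C1 - y


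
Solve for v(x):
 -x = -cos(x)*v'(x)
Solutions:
 v(x) = C1 + Integral(x/cos(x), x)


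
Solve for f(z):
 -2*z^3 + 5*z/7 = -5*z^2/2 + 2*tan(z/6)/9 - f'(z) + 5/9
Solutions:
 f(z) = C1 + z^4/2 - 5*z^3/6 - 5*z^2/14 + 5*z/9 - 4*log(cos(z/6))/3


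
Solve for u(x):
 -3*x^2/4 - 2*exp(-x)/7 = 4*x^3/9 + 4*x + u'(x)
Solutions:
 u(x) = C1 - x^4/9 - x^3/4 - 2*x^2 + 2*exp(-x)/7


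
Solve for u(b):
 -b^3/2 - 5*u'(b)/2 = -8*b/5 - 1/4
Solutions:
 u(b) = C1 - b^4/20 + 8*b^2/25 + b/10


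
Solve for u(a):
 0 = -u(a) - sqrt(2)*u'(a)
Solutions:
 u(a) = C1*exp(-sqrt(2)*a/2)


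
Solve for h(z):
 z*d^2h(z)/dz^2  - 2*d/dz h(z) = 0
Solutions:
 h(z) = C1 + C2*z^3


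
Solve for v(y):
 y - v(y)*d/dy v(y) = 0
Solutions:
 v(y) = -sqrt(C1 + y^2)
 v(y) = sqrt(C1 + y^2)


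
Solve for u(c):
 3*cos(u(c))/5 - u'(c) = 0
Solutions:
 -3*c/5 - log(sin(u(c)) - 1)/2 + log(sin(u(c)) + 1)/2 = C1


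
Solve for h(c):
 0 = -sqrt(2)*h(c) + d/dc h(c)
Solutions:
 h(c) = C1*exp(sqrt(2)*c)


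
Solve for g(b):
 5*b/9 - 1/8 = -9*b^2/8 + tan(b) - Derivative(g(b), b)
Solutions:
 g(b) = C1 - 3*b^3/8 - 5*b^2/18 + b/8 - log(cos(b))


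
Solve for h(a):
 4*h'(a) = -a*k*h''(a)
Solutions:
 h(a) = C1 + a^(((re(k) - 4)*re(k) + im(k)^2)/(re(k)^2 + im(k)^2))*(C2*sin(4*log(a)*Abs(im(k))/(re(k)^2 + im(k)^2)) + C3*cos(4*log(a)*im(k)/(re(k)^2 + im(k)^2)))


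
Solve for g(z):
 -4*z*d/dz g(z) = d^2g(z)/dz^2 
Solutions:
 g(z) = C1 + C2*erf(sqrt(2)*z)


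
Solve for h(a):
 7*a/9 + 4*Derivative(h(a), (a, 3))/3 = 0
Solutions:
 h(a) = C1 + C2*a + C3*a^2 - 7*a^4/288


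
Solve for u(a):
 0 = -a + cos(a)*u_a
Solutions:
 u(a) = C1 + Integral(a/cos(a), a)


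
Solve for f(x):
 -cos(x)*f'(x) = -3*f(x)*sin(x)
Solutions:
 f(x) = C1/cos(x)^3


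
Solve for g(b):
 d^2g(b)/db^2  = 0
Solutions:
 g(b) = C1 + C2*b


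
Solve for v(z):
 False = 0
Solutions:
 v(z) = C1 + 2*z*acos(-2*z) + zoo*z + sqrt(1 - 4*z^2)


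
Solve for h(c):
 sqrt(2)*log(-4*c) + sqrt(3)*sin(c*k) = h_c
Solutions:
 h(c) = C1 + sqrt(2)*c*(log(-c) - 1) + 2*sqrt(2)*c*log(2) + sqrt(3)*Piecewise((-cos(c*k)/k, Ne(k, 0)), (0, True))


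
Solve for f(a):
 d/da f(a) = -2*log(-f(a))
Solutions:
 -li(-f(a)) = C1 - 2*a


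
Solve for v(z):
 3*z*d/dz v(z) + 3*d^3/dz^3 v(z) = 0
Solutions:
 v(z) = C1 + Integral(C2*airyai(-z) + C3*airybi(-z), z)


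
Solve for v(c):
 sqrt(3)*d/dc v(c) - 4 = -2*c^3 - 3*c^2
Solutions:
 v(c) = C1 - sqrt(3)*c^4/6 - sqrt(3)*c^3/3 + 4*sqrt(3)*c/3


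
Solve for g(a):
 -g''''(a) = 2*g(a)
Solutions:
 g(a) = (C1*sin(2^(3/4)*a/2) + C2*cos(2^(3/4)*a/2))*exp(-2^(3/4)*a/2) + (C3*sin(2^(3/4)*a/2) + C4*cos(2^(3/4)*a/2))*exp(2^(3/4)*a/2)


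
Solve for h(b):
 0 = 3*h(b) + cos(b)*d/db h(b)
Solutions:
 h(b) = C1*(sin(b) - 1)^(3/2)/(sin(b) + 1)^(3/2)


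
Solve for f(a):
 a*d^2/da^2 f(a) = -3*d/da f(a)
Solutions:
 f(a) = C1 + C2/a^2


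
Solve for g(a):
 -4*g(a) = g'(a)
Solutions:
 g(a) = C1*exp(-4*a)


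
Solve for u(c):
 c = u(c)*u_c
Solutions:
 u(c) = -sqrt(C1 + c^2)
 u(c) = sqrt(C1 + c^2)


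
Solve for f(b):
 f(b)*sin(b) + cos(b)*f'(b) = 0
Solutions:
 f(b) = C1*cos(b)


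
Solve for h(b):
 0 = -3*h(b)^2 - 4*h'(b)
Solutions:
 h(b) = 4/(C1 + 3*b)


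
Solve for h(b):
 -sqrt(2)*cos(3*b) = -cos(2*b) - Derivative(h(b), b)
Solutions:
 h(b) = C1 - sin(2*b)/2 + sqrt(2)*sin(3*b)/3


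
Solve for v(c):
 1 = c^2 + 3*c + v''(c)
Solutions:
 v(c) = C1 + C2*c - c^4/12 - c^3/2 + c^2/2


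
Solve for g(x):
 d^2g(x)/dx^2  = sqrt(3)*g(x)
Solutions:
 g(x) = C1*exp(-3^(1/4)*x) + C2*exp(3^(1/4)*x)


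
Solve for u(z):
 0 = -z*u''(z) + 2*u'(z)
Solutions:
 u(z) = C1 + C2*z^3


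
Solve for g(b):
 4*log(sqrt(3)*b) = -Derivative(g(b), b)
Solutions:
 g(b) = C1 - 4*b*log(b) - b*log(9) + 4*b


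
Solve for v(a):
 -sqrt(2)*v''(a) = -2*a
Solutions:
 v(a) = C1 + C2*a + sqrt(2)*a^3/6


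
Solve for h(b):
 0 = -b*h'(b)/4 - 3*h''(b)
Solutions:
 h(b) = C1 + C2*erf(sqrt(6)*b/12)


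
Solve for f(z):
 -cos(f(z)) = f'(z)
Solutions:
 f(z) = pi - asin((C1 + exp(2*z))/(C1 - exp(2*z)))
 f(z) = asin((C1 + exp(2*z))/(C1 - exp(2*z)))


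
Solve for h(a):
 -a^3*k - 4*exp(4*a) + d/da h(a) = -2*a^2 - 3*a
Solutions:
 h(a) = C1 + a^4*k/4 - 2*a^3/3 - 3*a^2/2 + exp(4*a)


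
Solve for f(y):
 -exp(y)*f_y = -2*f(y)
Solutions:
 f(y) = C1*exp(-2*exp(-y))


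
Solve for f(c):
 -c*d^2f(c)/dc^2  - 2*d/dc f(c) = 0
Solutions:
 f(c) = C1 + C2/c


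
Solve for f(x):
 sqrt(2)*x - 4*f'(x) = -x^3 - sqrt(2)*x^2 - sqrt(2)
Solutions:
 f(x) = C1 + x^4/16 + sqrt(2)*x^3/12 + sqrt(2)*x^2/8 + sqrt(2)*x/4


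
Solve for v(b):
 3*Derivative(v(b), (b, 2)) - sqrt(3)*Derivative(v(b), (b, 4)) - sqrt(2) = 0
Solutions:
 v(b) = C1 + C2*b + C3*exp(-3^(1/4)*b) + C4*exp(3^(1/4)*b) + sqrt(2)*b^2/6


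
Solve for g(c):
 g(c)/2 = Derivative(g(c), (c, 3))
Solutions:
 g(c) = C3*exp(2^(2/3)*c/2) + (C1*sin(2^(2/3)*sqrt(3)*c/4) + C2*cos(2^(2/3)*sqrt(3)*c/4))*exp(-2^(2/3)*c/4)


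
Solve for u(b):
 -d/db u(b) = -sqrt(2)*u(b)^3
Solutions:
 u(b) = -sqrt(2)*sqrt(-1/(C1 + sqrt(2)*b))/2
 u(b) = sqrt(2)*sqrt(-1/(C1 + sqrt(2)*b))/2


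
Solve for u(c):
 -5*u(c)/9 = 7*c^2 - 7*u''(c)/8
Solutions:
 u(c) = C1*exp(-2*sqrt(70)*c/21) + C2*exp(2*sqrt(70)*c/21) - 63*c^2/5 - 3969/100


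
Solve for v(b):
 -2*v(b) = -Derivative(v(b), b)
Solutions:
 v(b) = C1*exp(2*b)


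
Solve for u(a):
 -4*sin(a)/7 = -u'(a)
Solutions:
 u(a) = C1 - 4*cos(a)/7


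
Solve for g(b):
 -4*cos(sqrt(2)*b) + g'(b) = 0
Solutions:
 g(b) = C1 + 2*sqrt(2)*sin(sqrt(2)*b)


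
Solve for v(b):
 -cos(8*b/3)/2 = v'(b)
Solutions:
 v(b) = C1 - 3*sin(8*b/3)/16


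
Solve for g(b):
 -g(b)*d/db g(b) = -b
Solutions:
 g(b) = -sqrt(C1 + b^2)
 g(b) = sqrt(C1 + b^2)


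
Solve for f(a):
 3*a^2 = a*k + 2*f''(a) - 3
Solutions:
 f(a) = C1 + C2*a + a^4/8 - a^3*k/12 + 3*a^2/4


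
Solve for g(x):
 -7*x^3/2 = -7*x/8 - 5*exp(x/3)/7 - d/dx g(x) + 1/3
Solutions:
 g(x) = C1 + 7*x^4/8 - 7*x^2/16 + x/3 - 15*exp(x/3)/7


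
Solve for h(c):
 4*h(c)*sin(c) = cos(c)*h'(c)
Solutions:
 h(c) = C1/cos(c)^4


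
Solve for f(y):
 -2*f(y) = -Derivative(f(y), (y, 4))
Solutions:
 f(y) = C1*exp(-2^(1/4)*y) + C2*exp(2^(1/4)*y) + C3*sin(2^(1/4)*y) + C4*cos(2^(1/4)*y)


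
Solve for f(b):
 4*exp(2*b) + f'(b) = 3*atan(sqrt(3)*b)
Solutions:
 f(b) = C1 + 3*b*atan(sqrt(3)*b) - 2*exp(2*b) - sqrt(3)*log(3*b^2 + 1)/2


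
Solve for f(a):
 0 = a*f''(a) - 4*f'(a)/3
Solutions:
 f(a) = C1 + C2*a^(7/3)


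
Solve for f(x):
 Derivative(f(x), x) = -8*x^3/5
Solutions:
 f(x) = C1 - 2*x^4/5


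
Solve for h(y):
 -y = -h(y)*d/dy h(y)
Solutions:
 h(y) = -sqrt(C1 + y^2)
 h(y) = sqrt(C1 + y^2)


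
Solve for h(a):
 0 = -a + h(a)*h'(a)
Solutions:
 h(a) = -sqrt(C1 + a^2)
 h(a) = sqrt(C1 + a^2)


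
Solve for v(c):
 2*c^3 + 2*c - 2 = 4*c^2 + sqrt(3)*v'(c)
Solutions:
 v(c) = C1 + sqrt(3)*c^4/6 - 4*sqrt(3)*c^3/9 + sqrt(3)*c^2/3 - 2*sqrt(3)*c/3


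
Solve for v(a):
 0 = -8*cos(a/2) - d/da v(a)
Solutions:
 v(a) = C1 - 16*sin(a/2)


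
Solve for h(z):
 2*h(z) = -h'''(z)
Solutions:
 h(z) = C3*exp(-2^(1/3)*z) + (C1*sin(2^(1/3)*sqrt(3)*z/2) + C2*cos(2^(1/3)*sqrt(3)*z/2))*exp(2^(1/3)*z/2)


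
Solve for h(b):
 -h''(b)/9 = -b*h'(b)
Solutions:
 h(b) = C1 + C2*erfi(3*sqrt(2)*b/2)


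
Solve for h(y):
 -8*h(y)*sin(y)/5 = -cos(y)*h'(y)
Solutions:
 h(y) = C1/cos(y)^(8/5)


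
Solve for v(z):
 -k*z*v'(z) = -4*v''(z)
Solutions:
 v(z) = Piecewise((-sqrt(2)*sqrt(pi)*C1*erf(sqrt(2)*z*sqrt(-k)/4)/sqrt(-k) - C2, (k > 0) | (k < 0)), (-C1*z - C2, True))


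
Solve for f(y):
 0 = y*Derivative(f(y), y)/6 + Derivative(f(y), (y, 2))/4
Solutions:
 f(y) = C1 + C2*erf(sqrt(3)*y/3)


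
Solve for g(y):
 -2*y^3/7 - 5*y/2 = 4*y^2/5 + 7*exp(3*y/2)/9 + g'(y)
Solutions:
 g(y) = C1 - y^4/14 - 4*y^3/15 - 5*y^2/4 - 14*exp(3*y/2)/27


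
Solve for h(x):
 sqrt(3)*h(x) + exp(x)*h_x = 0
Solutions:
 h(x) = C1*exp(sqrt(3)*exp(-x))


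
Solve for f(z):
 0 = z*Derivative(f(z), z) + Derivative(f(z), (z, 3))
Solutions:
 f(z) = C1 + Integral(C2*airyai(-z) + C3*airybi(-z), z)


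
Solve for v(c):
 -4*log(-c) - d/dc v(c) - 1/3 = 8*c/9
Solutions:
 v(c) = C1 - 4*c^2/9 - 4*c*log(-c) + 11*c/3


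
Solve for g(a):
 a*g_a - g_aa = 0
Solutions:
 g(a) = C1 + C2*erfi(sqrt(2)*a/2)


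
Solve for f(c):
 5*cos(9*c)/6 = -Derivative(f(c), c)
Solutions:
 f(c) = C1 - 5*sin(9*c)/54


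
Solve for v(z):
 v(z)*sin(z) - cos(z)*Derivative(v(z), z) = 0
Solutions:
 v(z) = C1/cos(z)


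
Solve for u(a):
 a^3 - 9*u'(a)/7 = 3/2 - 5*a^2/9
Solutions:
 u(a) = C1 + 7*a^4/36 + 35*a^3/243 - 7*a/6


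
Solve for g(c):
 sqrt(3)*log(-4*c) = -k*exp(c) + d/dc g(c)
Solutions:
 g(c) = C1 + sqrt(3)*c*log(-c) + sqrt(3)*c*(-1 + 2*log(2)) + k*exp(c)


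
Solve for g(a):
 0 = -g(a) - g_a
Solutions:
 g(a) = C1*exp(-a)


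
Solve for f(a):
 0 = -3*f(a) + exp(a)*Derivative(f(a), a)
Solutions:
 f(a) = C1*exp(-3*exp(-a))


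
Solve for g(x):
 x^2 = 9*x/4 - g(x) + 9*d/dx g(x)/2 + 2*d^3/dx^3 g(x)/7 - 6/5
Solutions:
 g(x) = C1*exp(7^(1/3)*x*(-(2 + sqrt(193))^(1/3) + 3*7^(1/3)/(2 + sqrt(193))^(1/3))/4)*sin(sqrt(3)*7^(1/3)*x*(3*7^(1/3)/(2 + sqrt(193))^(1/3) + (2 + sqrt(193))^(1/3))/4) + C2*exp(7^(1/3)*x*(-(2 + sqrt(193))^(1/3) + 3*7^(1/3)/(2 + sqrt(193))^(1/3))/4)*cos(sqrt(3)*7^(1/3)*x*(3*7^(1/3)/(2 + sqrt(193))^(1/3) + (2 + sqrt(193))^(1/3))/4) + C3*exp(-7^(1/3)*x*(-(2 + sqrt(193))^(1/3) + 3*7^(1/3)/(2 + sqrt(193))^(1/3))/2) - x^2 - 27*x/4 - 1263/40


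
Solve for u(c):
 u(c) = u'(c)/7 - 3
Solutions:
 u(c) = C1*exp(7*c) - 3


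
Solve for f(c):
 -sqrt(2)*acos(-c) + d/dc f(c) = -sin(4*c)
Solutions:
 f(c) = C1 + sqrt(2)*(c*acos(-c) + sqrt(1 - c^2)) + cos(4*c)/4


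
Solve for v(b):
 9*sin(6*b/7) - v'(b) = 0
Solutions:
 v(b) = C1 - 21*cos(6*b/7)/2


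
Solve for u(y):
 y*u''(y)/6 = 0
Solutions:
 u(y) = C1 + C2*y


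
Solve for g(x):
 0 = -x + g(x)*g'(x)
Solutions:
 g(x) = -sqrt(C1 + x^2)
 g(x) = sqrt(C1 + x^2)


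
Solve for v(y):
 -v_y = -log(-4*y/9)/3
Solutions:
 v(y) = C1 + y*log(-y)/3 + y*(-2*log(3) - 1 + 2*log(2))/3


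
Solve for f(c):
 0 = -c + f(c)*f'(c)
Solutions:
 f(c) = -sqrt(C1 + c^2)
 f(c) = sqrt(C1 + c^2)


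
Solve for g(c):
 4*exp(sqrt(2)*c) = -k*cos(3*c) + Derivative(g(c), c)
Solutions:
 g(c) = C1 + k*sin(3*c)/3 + 2*sqrt(2)*exp(sqrt(2)*c)


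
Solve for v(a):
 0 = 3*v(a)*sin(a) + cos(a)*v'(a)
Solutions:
 v(a) = C1*cos(a)^3


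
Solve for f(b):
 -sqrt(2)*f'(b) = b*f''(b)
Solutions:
 f(b) = C1 + C2*b^(1 - sqrt(2))


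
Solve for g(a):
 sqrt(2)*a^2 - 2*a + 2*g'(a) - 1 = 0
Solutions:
 g(a) = C1 - sqrt(2)*a^3/6 + a^2/2 + a/2


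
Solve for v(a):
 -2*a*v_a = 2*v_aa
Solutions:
 v(a) = C1 + C2*erf(sqrt(2)*a/2)


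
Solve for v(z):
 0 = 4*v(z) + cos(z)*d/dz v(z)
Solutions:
 v(z) = C1*(sin(z)^2 - 2*sin(z) + 1)/(sin(z)^2 + 2*sin(z) + 1)


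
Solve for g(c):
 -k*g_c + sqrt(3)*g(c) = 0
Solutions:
 g(c) = C1*exp(sqrt(3)*c/k)


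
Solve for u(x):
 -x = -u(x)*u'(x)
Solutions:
 u(x) = -sqrt(C1 + x^2)
 u(x) = sqrt(C1 + x^2)


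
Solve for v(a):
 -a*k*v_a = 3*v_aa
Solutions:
 v(a) = Piecewise((-sqrt(6)*sqrt(pi)*C1*erf(sqrt(6)*a*sqrt(k)/6)/(2*sqrt(k)) - C2, (k > 0) | (k < 0)), (-C1*a - C2, True))


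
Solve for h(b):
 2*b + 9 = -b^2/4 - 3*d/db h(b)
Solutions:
 h(b) = C1 - b^3/36 - b^2/3 - 3*b


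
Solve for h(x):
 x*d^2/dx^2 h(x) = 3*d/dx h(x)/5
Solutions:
 h(x) = C1 + C2*x^(8/5)


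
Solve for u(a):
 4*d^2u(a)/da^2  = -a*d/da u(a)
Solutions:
 u(a) = C1 + C2*erf(sqrt(2)*a/4)


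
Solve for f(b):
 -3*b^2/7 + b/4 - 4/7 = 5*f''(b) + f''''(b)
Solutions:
 f(b) = C1 + C2*b + C3*sin(sqrt(5)*b) + C4*cos(sqrt(5)*b) - b^4/140 + b^3/120 - b^2/25


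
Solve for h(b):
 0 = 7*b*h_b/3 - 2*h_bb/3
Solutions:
 h(b) = C1 + C2*erfi(sqrt(7)*b/2)


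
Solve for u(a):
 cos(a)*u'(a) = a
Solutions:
 u(a) = C1 + Integral(a/cos(a), a)


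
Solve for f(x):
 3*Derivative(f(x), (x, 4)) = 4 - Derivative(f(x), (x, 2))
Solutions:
 f(x) = C1 + C2*x + C3*sin(sqrt(3)*x/3) + C4*cos(sqrt(3)*x/3) + 2*x^2


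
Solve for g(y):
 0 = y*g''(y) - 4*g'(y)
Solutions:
 g(y) = C1 + C2*y^5


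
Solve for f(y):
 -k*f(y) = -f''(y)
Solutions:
 f(y) = C1*exp(-sqrt(k)*y) + C2*exp(sqrt(k)*y)


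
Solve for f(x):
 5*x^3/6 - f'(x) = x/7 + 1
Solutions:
 f(x) = C1 + 5*x^4/24 - x^2/14 - x


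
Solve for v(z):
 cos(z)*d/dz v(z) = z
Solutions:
 v(z) = C1 + Integral(z/cos(z), z)


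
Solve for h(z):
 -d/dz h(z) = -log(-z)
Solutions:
 h(z) = C1 + z*log(-z) - z


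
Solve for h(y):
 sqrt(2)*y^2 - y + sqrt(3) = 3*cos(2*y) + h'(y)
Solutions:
 h(y) = C1 + sqrt(2)*y^3/3 - y^2/2 + sqrt(3)*y - 3*sin(2*y)/2


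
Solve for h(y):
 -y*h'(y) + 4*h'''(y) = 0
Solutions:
 h(y) = C1 + Integral(C2*airyai(2^(1/3)*y/2) + C3*airybi(2^(1/3)*y/2), y)


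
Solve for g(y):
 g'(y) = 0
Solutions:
 g(y) = C1


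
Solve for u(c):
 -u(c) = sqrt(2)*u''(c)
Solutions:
 u(c) = C1*sin(2^(3/4)*c/2) + C2*cos(2^(3/4)*c/2)


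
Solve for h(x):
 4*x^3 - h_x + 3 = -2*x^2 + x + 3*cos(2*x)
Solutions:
 h(x) = C1 + x^4 + 2*x^3/3 - x^2/2 + 3*x - 3*sin(x)*cos(x)


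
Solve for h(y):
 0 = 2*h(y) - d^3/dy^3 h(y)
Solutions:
 h(y) = C3*exp(2^(1/3)*y) + (C1*sin(2^(1/3)*sqrt(3)*y/2) + C2*cos(2^(1/3)*sqrt(3)*y/2))*exp(-2^(1/3)*y/2)


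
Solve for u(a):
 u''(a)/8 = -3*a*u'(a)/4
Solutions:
 u(a) = C1 + C2*erf(sqrt(3)*a)


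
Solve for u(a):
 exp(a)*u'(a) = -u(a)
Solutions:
 u(a) = C1*exp(exp(-a))


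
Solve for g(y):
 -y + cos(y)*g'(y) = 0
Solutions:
 g(y) = C1 + Integral(y/cos(y), y)


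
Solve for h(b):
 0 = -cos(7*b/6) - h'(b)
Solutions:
 h(b) = C1 - 6*sin(7*b/6)/7


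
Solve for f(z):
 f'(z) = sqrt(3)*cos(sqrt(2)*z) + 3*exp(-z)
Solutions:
 f(z) = C1 + sqrt(6)*sin(sqrt(2)*z)/2 - 3*exp(-z)


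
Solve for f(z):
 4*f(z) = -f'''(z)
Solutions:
 f(z) = C3*exp(-2^(2/3)*z) + (C1*sin(2^(2/3)*sqrt(3)*z/2) + C2*cos(2^(2/3)*sqrt(3)*z/2))*exp(2^(2/3)*z/2)


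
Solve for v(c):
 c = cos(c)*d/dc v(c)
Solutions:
 v(c) = C1 + Integral(c/cos(c), c)


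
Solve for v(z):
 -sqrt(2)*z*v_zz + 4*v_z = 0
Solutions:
 v(z) = C1 + C2*z^(1 + 2*sqrt(2))


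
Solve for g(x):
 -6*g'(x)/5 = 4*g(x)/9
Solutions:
 g(x) = C1*exp(-10*x/27)


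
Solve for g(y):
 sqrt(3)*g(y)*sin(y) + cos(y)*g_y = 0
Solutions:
 g(y) = C1*cos(y)^(sqrt(3))


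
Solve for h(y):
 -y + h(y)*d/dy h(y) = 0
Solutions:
 h(y) = -sqrt(C1 + y^2)
 h(y) = sqrt(C1 + y^2)


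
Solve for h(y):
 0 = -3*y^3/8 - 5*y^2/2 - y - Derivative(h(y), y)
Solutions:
 h(y) = C1 - 3*y^4/32 - 5*y^3/6 - y^2/2


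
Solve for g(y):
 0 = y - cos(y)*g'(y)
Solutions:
 g(y) = C1 + Integral(y/cos(y), y)


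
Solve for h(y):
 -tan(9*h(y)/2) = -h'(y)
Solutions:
 h(y) = -2*asin(C1*exp(9*y/2))/9 + 2*pi/9
 h(y) = 2*asin(C1*exp(9*y/2))/9


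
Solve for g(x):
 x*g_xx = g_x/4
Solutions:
 g(x) = C1 + C2*x^(5/4)


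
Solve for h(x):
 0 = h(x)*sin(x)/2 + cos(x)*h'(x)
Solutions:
 h(x) = C1*sqrt(cos(x))


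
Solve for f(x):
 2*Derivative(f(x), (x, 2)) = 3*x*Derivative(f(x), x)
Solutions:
 f(x) = C1 + C2*erfi(sqrt(3)*x/2)


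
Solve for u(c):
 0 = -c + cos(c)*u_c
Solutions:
 u(c) = C1 + Integral(c/cos(c), c)


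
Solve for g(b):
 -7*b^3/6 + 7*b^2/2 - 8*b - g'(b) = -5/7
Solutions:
 g(b) = C1 - 7*b^4/24 + 7*b^3/6 - 4*b^2 + 5*b/7


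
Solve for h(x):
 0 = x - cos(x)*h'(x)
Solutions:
 h(x) = C1 + Integral(x/cos(x), x)


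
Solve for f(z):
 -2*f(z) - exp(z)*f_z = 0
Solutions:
 f(z) = C1*exp(2*exp(-z))


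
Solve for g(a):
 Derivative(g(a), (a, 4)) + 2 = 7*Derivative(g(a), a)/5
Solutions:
 g(a) = C1 + C4*exp(5^(2/3)*7^(1/3)*a/5) + 10*a/7 + (C2*sin(sqrt(3)*5^(2/3)*7^(1/3)*a/10) + C3*cos(sqrt(3)*5^(2/3)*7^(1/3)*a/10))*exp(-5^(2/3)*7^(1/3)*a/10)


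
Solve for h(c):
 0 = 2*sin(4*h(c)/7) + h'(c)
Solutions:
 2*c + 7*log(cos(4*h(c)/7) - 1)/8 - 7*log(cos(4*h(c)/7) + 1)/8 = C1


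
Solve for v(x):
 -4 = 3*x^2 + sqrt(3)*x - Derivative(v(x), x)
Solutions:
 v(x) = C1 + x^3 + sqrt(3)*x^2/2 + 4*x


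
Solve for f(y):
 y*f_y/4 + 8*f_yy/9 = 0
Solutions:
 f(y) = C1 + C2*erf(3*y/8)


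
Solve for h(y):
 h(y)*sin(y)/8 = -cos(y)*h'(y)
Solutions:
 h(y) = C1*cos(y)^(1/8)


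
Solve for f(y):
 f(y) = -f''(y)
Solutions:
 f(y) = C1*sin(y) + C2*cos(y)


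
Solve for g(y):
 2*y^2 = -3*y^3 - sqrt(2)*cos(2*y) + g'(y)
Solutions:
 g(y) = C1 + 3*y^4/4 + 2*y^3/3 + sqrt(2)*sin(2*y)/2


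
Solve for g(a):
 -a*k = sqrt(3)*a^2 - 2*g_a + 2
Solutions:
 g(a) = C1 + sqrt(3)*a^3/6 + a^2*k/4 + a


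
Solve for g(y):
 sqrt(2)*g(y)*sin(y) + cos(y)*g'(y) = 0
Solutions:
 g(y) = C1*cos(y)^(sqrt(2))


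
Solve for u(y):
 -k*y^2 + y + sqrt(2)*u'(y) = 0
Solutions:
 u(y) = C1 + sqrt(2)*k*y^3/6 - sqrt(2)*y^2/4


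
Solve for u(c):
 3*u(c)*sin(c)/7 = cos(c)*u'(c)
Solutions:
 u(c) = C1/cos(c)^(3/7)


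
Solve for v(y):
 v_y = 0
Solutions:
 v(y) = C1


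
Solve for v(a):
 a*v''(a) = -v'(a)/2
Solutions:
 v(a) = C1 + C2*sqrt(a)


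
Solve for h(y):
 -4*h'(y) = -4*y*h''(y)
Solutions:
 h(y) = C1 + C2*y^2


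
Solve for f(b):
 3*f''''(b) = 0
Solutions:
 f(b) = C1 + C2*b + C3*b^2 + C4*b^3


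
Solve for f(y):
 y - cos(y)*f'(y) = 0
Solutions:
 f(y) = C1 + Integral(y/cos(y), y)


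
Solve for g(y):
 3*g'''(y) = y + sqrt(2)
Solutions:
 g(y) = C1 + C2*y + C3*y^2 + y^4/72 + sqrt(2)*y^3/18


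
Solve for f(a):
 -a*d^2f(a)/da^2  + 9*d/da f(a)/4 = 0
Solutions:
 f(a) = C1 + C2*a^(13/4)


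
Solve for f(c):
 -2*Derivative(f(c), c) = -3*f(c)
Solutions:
 f(c) = C1*exp(3*c/2)


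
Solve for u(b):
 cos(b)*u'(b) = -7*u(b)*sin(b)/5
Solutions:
 u(b) = C1*cos(b)^(7/5)


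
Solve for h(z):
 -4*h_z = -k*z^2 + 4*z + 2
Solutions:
 h(z) = C1 + k*z^3/12 - z^2/2 - z/2


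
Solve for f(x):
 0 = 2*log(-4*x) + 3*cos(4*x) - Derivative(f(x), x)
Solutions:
 f(x) = C1 + 2*x*log(-x) - 2*x + 4*x*log(2) + 3*sin(4*x)/4


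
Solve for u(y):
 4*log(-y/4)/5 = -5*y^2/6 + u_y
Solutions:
 u(y) = C1 + 5*y^3/18 + 4*y*log(-y)/5 + 4*y*(-2*log(2) - 1)/5


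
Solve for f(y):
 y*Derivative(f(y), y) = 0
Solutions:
 f(y) = C1


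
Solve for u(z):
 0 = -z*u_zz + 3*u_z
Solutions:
 u(z) = C1 + C2*z^4


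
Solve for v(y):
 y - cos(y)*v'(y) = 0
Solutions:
 v(y) = C1 + Integral(y/cos(y), y)


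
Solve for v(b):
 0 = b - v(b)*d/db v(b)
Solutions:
 v(b) = -sqrt(C1 + b^2)
 v(b) = sqrt(C1 + b^2)


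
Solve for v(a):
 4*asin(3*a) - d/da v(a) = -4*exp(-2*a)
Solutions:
 v(a) = C1 + 4*a*asin(3*a) + 4*sqrt(1 - 9*a^2)/3 - 2*exp(-2*a)


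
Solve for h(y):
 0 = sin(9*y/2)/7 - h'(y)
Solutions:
 h(y) = C1 - 2*cos(9*y/2)/63


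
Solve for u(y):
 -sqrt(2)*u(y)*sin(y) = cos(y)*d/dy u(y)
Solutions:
 u(y) = C1*cos(y)^(sqrt(2))


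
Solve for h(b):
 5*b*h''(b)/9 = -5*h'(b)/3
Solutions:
 h(b) = C1 + C2/b^2


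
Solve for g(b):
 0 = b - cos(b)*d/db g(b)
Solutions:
 g(b) = C1 + Integral(b/cos(b), b)


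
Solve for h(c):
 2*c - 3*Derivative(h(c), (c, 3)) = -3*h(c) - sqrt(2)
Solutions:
 h(c) = C3*exp(c) - 2*c/3 + (C1*sin(sqrt(3)*c/2) + C2*cos(sqrt(3)*c/2))*exp(-c/2) - sqrt(2)/3


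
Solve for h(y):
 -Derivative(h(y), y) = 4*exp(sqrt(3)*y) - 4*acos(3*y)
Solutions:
 h(y) = C1 + 4*y*acos(3*y) - 4*sqrt(1 - 9*y^2)/3 - 4*sqrt(3)*exp(sqrt(3)*y)/3


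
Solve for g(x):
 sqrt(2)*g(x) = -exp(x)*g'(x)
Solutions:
 g(x) = C1*exp(sqrt(2)*exp(-x))


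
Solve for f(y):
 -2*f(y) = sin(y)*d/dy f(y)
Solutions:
 f(y) = C1*(cos(y) + 1)/(cos(y) - 1)


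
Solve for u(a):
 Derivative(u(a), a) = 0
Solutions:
 u(a) = C1


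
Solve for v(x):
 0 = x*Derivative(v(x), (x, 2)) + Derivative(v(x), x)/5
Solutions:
 v(x) = C1 + C2*x^(4/5)
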